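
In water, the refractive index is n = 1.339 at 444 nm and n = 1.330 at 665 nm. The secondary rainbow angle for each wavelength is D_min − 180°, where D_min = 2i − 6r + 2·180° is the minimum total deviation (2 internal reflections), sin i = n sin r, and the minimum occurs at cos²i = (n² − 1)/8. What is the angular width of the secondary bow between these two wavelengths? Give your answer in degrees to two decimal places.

2.35°

At 444 nm (n = 1.339): cos²i = 0.09912 → i = 71.650°, r = 45.141°, D_min = 232.451°, rainbow angle = 52.451°.
At 665 nm (n = 1.330): cos²i = 0.09611 → i = 71.940°, r = 45.630°, D_min = 230.101°, rainbow angle = 50.101°.
Angular width = |52.451° − 50.101°| = 2.350°.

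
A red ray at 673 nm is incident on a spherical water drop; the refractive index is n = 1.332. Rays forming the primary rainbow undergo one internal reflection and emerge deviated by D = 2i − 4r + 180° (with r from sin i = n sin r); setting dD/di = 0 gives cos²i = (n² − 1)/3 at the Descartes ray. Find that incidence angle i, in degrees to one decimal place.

cos²i = (1.332² − 1)/3 = (1.77422 − 1)/3 = 0.25807.
cos i = 0.50801, so i = 59.469°.

59.5°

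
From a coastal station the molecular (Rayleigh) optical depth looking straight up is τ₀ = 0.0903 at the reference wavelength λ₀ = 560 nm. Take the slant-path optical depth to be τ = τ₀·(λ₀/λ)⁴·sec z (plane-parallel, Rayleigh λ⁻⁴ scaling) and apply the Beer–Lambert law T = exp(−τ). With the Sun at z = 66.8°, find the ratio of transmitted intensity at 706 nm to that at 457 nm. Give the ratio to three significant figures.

1.53

Airmass: sec 66.8° = 2.5384.
τ(706 nm) = 0.0903 × (560/706)⁴ × 2.5384 = 0.0903 × 0.3959 × 2.5384 = 0.0907.
τ(457 nm) = 0.0903 × (560/457)⁴ × 2.5384 = 0.0903 × 2.2547 × 2.5384 = 0.5168.
T(706)/T(457) = exp(τ_B − τ_A) = exp(0.4261) = 1.5313.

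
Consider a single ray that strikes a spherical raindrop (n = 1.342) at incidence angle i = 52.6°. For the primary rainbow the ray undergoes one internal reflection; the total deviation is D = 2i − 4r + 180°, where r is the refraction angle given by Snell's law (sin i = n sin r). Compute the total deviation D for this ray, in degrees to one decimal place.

sin r = sin 52.6° / 1.342 = 0.7944/1.342 = 0.5920; r = 36.30°.
D = 2·52.6° − 4·36.30° + 180° = 105.20° − 145.19° + 180° = 140.01°.

140.0°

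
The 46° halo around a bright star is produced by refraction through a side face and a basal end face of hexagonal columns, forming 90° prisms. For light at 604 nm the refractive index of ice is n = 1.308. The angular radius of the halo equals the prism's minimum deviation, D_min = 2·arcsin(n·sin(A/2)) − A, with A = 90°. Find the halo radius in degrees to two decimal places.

n·sin(A/2) = 1.308 × sin 45° = 1.308 × 0.7071 = 0.9249.
D_min = 2·arcsin(0.9249) − 90° = 2 × 67.653° − 90° = 45.305°.

45.31°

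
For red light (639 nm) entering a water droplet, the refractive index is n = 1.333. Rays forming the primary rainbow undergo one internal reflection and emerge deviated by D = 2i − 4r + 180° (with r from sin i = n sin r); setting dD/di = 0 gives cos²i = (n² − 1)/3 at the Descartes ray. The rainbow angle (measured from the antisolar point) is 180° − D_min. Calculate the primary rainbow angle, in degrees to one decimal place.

cos²i = (1.77689 − 1)/3 = 0.25896; i = arccos(0.50888) = 59.410°.
sin r = sin 59.410°/1.333 = 0.64579; r = 40.225°.
D_min = 2·59.410° − 4·40.225° + 180° = 137.922°.
Rainbow angle = 180° − D_min = 42.078°.

42.1°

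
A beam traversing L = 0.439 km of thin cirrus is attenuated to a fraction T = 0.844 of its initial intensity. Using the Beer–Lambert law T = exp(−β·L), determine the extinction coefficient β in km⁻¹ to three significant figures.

Beer–Lambert: T = exp(−βL) ⇒ β = −ln(T)/L = −ln(0.844)/0.439 = 0.1696/0.439 = 0.3863 km⁻¹.

0.386 km⁻¹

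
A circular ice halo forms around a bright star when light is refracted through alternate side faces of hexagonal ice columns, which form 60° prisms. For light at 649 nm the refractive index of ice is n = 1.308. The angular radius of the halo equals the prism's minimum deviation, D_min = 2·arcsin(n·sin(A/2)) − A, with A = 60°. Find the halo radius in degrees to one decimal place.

21.7°

n·sin(A/2) = 1.308 × sin 30° = 1.308 × 0.5000 = 0.6540.
D_min = 2·arcsin(0.6540) − 60° = 2 × 40.844° − 60° = 21.688°.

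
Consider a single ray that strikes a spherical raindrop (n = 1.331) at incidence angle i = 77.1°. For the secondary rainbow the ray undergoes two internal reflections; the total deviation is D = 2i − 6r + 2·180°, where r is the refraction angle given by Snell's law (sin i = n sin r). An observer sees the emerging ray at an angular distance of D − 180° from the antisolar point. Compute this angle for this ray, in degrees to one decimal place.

sin r = sin 77.1° / 1.331 = 0.9748/1.331 = 0.7324; r = 47.08°.
D = 2·77.1° − 6·47.08° + 2·180° = 154.20° − 282.50° + 360° = 231.70°.
Angle from antisolar point = D − 180° = 51.70°.

51.7°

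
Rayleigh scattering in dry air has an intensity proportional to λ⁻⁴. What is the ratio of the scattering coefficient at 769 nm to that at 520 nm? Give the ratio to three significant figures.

Rayleigh scattering ∝ λ⁻⁴, so the ratio of coefficients is the inverse fourth power of the wavelength ratio.
σ(769)/σ(520) = (520/769)⁴ = (0.6762)⁴ = 0.2091.

0.209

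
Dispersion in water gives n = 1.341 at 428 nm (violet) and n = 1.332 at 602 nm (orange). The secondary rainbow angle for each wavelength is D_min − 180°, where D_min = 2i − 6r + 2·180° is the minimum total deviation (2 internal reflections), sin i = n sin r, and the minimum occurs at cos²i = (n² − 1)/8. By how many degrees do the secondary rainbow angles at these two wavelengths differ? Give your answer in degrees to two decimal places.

At 428 nm (n = 1.341): cos²i = 0.09979 → i = 71.586°, r = 45.034°, D_min = 232.966°, rainbow angle = 52.966°.
At 602 nm (n = 1.332): cos²i = 0.09678 → i = 71.875°, r = 45.520°, D_min = 230.628°, rainbow angle = 50.628°.
Angular width = |52.966° − 50.628°| = 2.337°.

2.34°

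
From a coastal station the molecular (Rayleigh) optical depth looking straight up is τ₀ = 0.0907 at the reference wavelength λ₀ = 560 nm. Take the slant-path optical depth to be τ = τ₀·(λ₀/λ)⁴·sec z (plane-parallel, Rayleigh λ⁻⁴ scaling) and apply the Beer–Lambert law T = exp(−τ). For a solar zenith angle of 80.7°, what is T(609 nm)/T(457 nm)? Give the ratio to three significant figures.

Airmass: sec 80.7° = 6.1880.
τ(609 nm) = 0.0907 × (560/609)⁴ × 6.1880 = 0.0907 × 0.7150 × 6.1880 = 0.4013.
τ(457 nm) = 0.0907 × (560/457)⁴ × 6.1880 = 0.0907 × 2.2547 × 6.1880 = 1.2654.
T(609)/T(457) = exp(τ_B − τ_A) = exp(0.8642) = 2.3730.

2.37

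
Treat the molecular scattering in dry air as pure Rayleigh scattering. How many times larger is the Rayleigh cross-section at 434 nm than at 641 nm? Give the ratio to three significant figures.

Rayleigh scattering ∝ λ⁻⁴, so the ratio of coefficients is the inverse fourth power of the wavelength ratio.
σ(434)/σ(641) = (641/434)⁴ = (1.4770)⁴ = 4.759.

4.76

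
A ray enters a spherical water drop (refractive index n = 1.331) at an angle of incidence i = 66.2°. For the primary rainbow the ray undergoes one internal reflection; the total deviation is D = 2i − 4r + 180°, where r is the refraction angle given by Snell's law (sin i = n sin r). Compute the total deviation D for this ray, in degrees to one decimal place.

138.7°

sin r = sin 66.2° / 1.331 = 0.9150/1.331 = 0.6874; r = 43.43°.
D = 2·66.2° − 4·43.43° + 180° = 132.40° − 173.71° + 180° = 138.69°.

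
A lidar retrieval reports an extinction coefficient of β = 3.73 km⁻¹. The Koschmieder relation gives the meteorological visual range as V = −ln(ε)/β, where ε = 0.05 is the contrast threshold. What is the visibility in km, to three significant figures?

0.803 km

V = −ln(0.05) / 3.73 = 2.996 / 3.73 = 0.8031 km.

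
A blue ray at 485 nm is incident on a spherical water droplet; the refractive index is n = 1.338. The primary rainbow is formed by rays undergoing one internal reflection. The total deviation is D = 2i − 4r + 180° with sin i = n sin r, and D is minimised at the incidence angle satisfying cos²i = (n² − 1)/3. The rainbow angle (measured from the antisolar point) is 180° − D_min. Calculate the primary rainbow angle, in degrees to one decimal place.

cos²i = (1.79024 − 1)/3 = 0.26341; i = arccos(0.51324) = 59.120°.
sin r = sin 59.120°/1.338 = 0.64144; r = 39.899°.
D_min = 2·59.120° − 4·39.899° + 180° = 138.643°.
Rainbow angle = 180° − D_min = 41.357°.

41.4°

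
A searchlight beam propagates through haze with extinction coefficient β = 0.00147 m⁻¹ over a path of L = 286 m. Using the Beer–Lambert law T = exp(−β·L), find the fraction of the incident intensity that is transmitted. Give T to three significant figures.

0.657

τ = β·L = 0.00147 × 286 = 0.4204.
T = exp(−0.4204) = 0.6568.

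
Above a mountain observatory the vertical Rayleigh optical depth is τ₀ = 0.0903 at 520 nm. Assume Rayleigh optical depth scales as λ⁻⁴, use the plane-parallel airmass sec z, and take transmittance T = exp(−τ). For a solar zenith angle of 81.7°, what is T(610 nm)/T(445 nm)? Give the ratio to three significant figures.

Airmass: sec 81.7° = 6.9273.
τ(610 nm) = 0.0903 × (520/610)⁴ × 6.9273 = 0.0903 × 0.5281 × 6.9273 = 0.3303.
τ(445 nm) = 0.0903 × (520/445)⁴ × 6.9273 = 0.0903 × 1.8645 × 6.9273 = 1.1663.
T(610)/T(445) = exp(τ_B − τ_A) = exp(0.8360) = 2.3071.

2.31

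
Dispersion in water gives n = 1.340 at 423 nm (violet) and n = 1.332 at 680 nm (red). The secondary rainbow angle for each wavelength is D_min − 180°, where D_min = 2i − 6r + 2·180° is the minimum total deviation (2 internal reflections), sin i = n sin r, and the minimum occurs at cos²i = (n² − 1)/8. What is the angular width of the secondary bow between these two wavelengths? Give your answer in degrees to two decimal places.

At 423 nm (n = 1.340): cos²i = 0.09945 → i = 71.618°, r = 45.088°, D_min = 232.709°, rainbow angle = 52.709°.
At 680 nm (n = 1.332): cos²i = 0.09678 → i = 71.875°, r = 45.520°, D_min = 230.628°, rainbow angle = 50.628°.
Angular width = |52.709° − 50.628°| = 2.080°.

2.08°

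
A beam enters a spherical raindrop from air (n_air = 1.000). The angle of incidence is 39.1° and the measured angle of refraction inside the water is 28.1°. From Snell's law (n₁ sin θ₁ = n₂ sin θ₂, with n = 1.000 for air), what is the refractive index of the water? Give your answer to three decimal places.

1.339

n = sin θ_i / sin θ_r = sin 39.1° / sin 28.1° = 0.6307 / 0.4710 = 1.3390.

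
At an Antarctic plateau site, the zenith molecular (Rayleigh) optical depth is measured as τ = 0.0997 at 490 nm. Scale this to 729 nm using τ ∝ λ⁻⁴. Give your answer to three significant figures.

τ(729 nm) = τ(490 nm) × (490/729)⁴ = 0.0997 × (0.6722)⁴ = 0.0997 × 0.2041 = 0.0204.

0.0204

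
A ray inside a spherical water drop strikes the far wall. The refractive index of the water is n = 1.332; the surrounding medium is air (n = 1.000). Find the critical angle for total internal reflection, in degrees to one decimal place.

48.7°

sin θ_c = n_air / n = 1.000 / 1.332 = 0.7508.
θ_c = arcsin(0.7508) = 48.66°.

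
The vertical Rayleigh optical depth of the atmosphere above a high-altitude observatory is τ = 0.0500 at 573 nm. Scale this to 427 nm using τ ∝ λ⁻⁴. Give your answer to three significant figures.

0.162

τ(427 nm) = τ(573 nm) × (573/427)⁴ = 0.0500 × (1.3419)⁴ = 0.0500 × 3.2427 = 0.1621.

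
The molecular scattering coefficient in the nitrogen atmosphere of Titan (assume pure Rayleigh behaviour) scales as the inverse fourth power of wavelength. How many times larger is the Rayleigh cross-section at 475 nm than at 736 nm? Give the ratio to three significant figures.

Rayleigh scattering ∝ λ⁻⁴, so the ratio of coefficients is the inverse fourth power of the wavelength ratio.
σ(475)/σ(736) = (736/475)⁴ = (1.5495)⁴ = 5.764.

5.76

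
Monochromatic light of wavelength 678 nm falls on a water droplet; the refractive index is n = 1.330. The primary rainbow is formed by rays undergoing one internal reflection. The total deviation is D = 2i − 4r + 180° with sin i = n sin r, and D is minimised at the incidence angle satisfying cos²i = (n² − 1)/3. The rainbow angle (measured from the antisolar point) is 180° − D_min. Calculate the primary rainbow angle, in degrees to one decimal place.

cos²i = (1.76890 − 1)/3 = 0.25630; i = arccos(0.50626) = 59.585°.
sin r = sin 59.585°/1.330 = 0.64841; r = 40.422°.
D_min = 2·59.585° − 4·40.422° + 180° = 137.484°.
Rainbow angle = 180° − D_min = 42.516°.

42.5°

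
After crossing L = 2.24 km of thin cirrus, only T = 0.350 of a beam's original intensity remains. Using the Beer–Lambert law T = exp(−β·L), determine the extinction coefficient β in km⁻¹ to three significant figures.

Beer–Lambert: T = exp(−βL) ⇒ β = −ln(T)/L = −ln(0.350)/2.24 = 1.0498/2.24 = 0.4687 km⁻¹.

0.469 km⁻¹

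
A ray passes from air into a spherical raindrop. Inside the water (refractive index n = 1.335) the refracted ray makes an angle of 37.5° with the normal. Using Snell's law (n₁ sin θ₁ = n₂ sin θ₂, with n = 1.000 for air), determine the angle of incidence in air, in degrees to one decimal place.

Snell: sin θ_i = n · sin θ_r = 1.335 × sin 37.5° = 1.335 × 0.6088 = 0.8127.
θ_i = arcsin(0.8127) = 54.36°.

54.4°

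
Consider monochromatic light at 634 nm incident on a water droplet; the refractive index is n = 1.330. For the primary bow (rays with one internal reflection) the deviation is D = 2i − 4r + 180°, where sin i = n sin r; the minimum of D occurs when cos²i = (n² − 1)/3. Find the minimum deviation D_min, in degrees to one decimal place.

cos²i = (1.76890 − 1)/3 = 0.25630; i = arccos(0.50626) = 59.585°.
sin r = sin 59.585°/1.330 = 0.64841; r = 40.422°.
D_min = 2·59.585° − 4·40.422° + 180° = 137.484°.

137.5°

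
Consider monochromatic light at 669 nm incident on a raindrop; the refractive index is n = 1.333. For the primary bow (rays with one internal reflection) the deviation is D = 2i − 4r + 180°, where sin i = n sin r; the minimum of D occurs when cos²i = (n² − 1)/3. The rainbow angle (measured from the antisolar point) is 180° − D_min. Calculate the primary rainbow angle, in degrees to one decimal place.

cos²i = (1.77689 − 1)/3 = 0.25896; i = arccos(0.50888) = 59.410°.
sin r = sin 59.410°/1.333 = 0.64579; r = 40.225°.
D_min = 2·59.410° − 4·40.225° + 180° = 137.922°.
Rainbow angle = 180° − D_min = 42.078°.

42.1°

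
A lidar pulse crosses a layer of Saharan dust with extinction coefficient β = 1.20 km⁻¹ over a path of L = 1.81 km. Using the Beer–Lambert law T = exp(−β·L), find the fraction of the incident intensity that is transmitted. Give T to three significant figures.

τ = β·L = 1.20 × 1.81 = 2.1720.
T = exp(−2.1720) = 0.1139.

0.114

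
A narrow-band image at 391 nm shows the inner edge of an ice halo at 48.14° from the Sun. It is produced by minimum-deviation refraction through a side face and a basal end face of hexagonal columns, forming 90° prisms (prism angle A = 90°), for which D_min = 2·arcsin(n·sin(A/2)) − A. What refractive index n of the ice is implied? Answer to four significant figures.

1.321

Rearranging: n = sin((D_min + A)/2) / sin(A/2).
(D_min + A)/2 = (48.14° + 90°)/2 = 69.070°.
n = sin 69.070° / sin 45° = 0.9340 / 0.7071 = 1.3209.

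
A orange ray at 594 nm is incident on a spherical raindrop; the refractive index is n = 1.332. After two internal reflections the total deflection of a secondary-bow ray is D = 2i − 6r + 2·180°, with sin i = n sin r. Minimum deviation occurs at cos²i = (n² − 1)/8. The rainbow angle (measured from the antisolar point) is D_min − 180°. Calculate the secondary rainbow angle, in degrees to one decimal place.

cos²i = (1.77422 − 1)/8 = 0.09678; i = arccos(0.31109) = 71.875°.
sin r = sin 71.875°/1.332 = 0.71350; r = 45.520°.
D_min = 2·71.875° − 6·45.520° + 360° = 230.628°.
Rainbow angle = D_min − 180° = 50.628°.

50.6°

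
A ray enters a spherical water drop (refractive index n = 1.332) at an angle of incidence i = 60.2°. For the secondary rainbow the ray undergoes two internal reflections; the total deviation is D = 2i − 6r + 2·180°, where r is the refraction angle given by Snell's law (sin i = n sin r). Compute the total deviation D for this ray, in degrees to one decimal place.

sin r = sin 60.2° / 1.332 = 0.8678/1.332 = 0.6515; r = 40.65°.
D = 2·60.2° − 6·40.65° + 2·180° = 120.40° − 243.92° + 360° = 236.48°.

236.5°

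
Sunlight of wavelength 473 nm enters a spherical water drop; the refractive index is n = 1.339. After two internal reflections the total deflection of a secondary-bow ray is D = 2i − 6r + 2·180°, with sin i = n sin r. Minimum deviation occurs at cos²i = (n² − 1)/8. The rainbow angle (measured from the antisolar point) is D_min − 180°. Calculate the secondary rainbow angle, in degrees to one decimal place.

cos²i = (1.79292 − 1)/8 = 0.09912; i = arccos(0.31483) = 71.650°.
sin r = sin 71.650°/1.339 = 0.70885; r = 45.141°.
D_min = 2·71.650° − 6·45.141° + 360° = 232.451°.
Rainbow angle = D_min − 180° = 52.451°.

52.5°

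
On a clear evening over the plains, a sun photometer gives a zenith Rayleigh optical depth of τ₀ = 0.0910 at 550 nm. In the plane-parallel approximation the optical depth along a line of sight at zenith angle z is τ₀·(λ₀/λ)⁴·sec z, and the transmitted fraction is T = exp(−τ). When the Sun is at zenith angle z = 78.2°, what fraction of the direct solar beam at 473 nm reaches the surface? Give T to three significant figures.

sec 78.2° = 4.8901.
τ = 0.0910 × (550/473)⁴ × 4.8901 = 0.0910 × 1.8281 × 4.8901 = 0.8135.
T = exp(−0.8135) = 0.4433.

0.443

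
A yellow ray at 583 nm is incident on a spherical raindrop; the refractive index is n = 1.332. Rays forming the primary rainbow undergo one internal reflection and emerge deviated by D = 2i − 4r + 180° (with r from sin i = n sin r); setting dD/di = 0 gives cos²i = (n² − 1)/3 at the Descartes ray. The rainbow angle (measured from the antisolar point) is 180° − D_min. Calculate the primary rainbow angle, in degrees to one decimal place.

cos²i = (1.77422 − 1)/3 = 0.25807; i = arccos(0.50801) = 59.469°.
sin r = sin 59.469°/1.332 = 0.64666; r = 40.290°.
D_min = 2·59.469° − 4·40.290° + 180° = 137.776°.
Rainbow angle = 180° − D_min = 42.224°.

42.2°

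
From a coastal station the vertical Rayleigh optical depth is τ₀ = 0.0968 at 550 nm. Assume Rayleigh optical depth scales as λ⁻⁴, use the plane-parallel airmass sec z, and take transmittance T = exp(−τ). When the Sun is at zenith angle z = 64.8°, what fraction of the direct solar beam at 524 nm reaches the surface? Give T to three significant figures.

sec 64.8° = 2.3486.
τ = 0.0968 × (550/524)⁴ × 2.3486 = 0.0968 × 1.2137 × 2.3486 = 0.2759.
T = exp(−0.2759) = 0.7589.

0.759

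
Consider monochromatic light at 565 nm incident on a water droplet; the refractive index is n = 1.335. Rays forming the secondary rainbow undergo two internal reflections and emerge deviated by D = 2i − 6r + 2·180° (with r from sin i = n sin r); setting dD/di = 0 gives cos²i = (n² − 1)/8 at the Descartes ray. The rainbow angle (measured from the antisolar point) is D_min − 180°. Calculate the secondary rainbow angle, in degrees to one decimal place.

cos²i = (1.78222 − 1)/8 = 0.09778; i = arccos(0.31269) = 71.778°.
sin r = sin 71.778°/1.335 = 0.71150; r = 45.357°.
D_min = 2·71.778° − 6·45.357° + 360° = 231.414°.
Rainbow angle = D_min − 180° = 51.414°.

51.4°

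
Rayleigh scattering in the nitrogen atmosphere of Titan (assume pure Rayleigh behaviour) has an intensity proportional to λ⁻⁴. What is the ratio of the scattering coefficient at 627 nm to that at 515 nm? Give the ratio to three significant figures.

Rayleigh scattering ∝ λ⁻⁴, so the ratio of coefficients is the inverse fourth power of the wavelength ratio.
σ(627)/σ(515) = (515/627)⁴ = (0.8214)⁴ = 0.4552.

0.455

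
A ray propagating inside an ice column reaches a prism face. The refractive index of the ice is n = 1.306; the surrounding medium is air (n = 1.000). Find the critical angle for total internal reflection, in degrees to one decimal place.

sin θ_c = n_air / n = 1.000 / 1.306 = 0.7657.
θ_c = arcsin(0.7657) = 49.97°.

50.0°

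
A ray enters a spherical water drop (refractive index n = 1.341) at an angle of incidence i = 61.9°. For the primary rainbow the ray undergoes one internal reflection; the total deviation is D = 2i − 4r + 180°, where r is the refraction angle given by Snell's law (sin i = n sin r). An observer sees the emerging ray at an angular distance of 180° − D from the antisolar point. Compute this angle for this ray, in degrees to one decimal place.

sin r = sin 61.9° / 1.341 = 0.8821/1.341 = 0.6578; r = 41.13°.
D = 2·61.9° − 4·41.13° + 180° = 123.80° − 164.53° + 180° = 139.27°.
Angle from antisolar point = 180° − D = 40.73°.

40.7°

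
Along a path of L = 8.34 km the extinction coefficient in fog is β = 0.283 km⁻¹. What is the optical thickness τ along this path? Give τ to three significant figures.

2.36

τ = β·L = 0.283 × 8.34 = 2.3602.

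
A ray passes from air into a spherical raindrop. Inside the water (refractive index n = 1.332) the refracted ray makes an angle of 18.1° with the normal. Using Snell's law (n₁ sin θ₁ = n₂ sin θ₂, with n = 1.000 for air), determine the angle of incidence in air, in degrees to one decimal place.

24.4°

Snell: sin θ_i = n · sin θ_r = 1.332 × sin 18.1° = 1.332 × 0.3107 = 0.4138.
θ_i = arcsin(0.4138) = 24.45°.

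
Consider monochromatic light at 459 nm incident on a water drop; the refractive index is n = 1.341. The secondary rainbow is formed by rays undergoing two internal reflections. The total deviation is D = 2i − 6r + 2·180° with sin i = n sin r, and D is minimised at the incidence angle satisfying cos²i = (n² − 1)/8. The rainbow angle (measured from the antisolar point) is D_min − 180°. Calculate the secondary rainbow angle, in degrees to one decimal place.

cos²i = (1.79828 − 1)/8 = 0.09979; i = arccos(0.31589) = 71.586°.
sin r = sin 71.586°/1.341 = 0.70753; r = 45.034°.
D_min = 2·71.586° − 6·45.034° + 360° = 232.966°.
Rainbow angle = D_min − 180° = 52.966°.

53.0°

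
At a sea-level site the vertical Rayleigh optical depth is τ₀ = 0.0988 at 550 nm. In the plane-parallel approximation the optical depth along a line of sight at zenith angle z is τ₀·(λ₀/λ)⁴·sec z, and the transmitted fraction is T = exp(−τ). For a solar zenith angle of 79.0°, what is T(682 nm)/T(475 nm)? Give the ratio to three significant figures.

2.04

Airmass: sec 79.0° = 5.2408.
τ(682 nm) = 0.0988 × (550/682)⁴ × 5.2408 = 0.0988 × 0.4230 × 5.2408 = 0.2190.
τ(475 nm) = 0.0988 × (550/475)⁴ × 5.2408 = 0.0988 × 1.7975 × 5.2408 = 0.9308.
T(682)/T(475) = exp(τ_B − τ_A) = exp(0.7117) = 2.0375.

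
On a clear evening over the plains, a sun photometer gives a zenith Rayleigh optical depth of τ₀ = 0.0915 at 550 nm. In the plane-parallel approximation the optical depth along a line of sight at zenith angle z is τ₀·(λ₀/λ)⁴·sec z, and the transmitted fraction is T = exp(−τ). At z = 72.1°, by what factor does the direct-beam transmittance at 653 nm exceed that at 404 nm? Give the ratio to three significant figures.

Airmass: sec 72.1° = 3.2535.
τ(653 nm) = 0.0915 × (550/653)⁴ × 3.2535 = 0.0915 × 0.5033 × 3.2535 = 0.1498.
τ(404 nm) = 0.0915 × (550/404)⁴ × 3.2535 = 0.0915 × 3.4350 × 3.2535 = 1.0226.
T(653)/T(404) = exp(τ_B − τ_A) = exp(0.8728) = 2.3935.

2.39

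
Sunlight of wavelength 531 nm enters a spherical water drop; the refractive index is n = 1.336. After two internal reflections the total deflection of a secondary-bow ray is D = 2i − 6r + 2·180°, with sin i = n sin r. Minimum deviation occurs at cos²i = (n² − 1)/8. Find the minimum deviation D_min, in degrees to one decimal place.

231.7°

cos²i = (1.78490 − 1)/8 = 0.09811; i = arccos(0.31323) = 71.746°.
sin r = sin 71.746°/1.336 = 0.71084; r = 45.303°.
D_min = 2·71.746° − 6·45.303° + 360° = 231.674°.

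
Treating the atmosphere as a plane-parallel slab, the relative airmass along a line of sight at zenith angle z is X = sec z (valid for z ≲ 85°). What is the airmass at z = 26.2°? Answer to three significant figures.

1.11

X = sec z = 1/cos 26.2° = 1/0.8973 = 1.1145.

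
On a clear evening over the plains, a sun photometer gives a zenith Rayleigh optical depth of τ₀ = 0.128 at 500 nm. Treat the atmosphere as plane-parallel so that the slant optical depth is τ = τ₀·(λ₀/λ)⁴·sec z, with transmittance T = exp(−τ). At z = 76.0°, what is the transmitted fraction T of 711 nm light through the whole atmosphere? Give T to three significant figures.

0.879

sec 76.0° = 4.1336.
τ = 0.128 × (500/711)⁴ × 4.1336 = 0.128 × 0.2446 × 4.1336 = 0.1294.
T = exp(−0.1294) = 0.8786.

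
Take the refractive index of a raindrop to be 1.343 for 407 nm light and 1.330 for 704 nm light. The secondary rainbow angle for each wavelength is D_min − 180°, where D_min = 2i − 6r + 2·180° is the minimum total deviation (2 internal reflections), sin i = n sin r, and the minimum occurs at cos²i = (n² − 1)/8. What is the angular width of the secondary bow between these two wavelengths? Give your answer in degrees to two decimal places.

3.38°

At 407 nm (n = 1.343): cos²i = 0.10046 → i = 71.522°, r = 44.928°, D_min = 233.478°, rainbow angle = 53.478°.
At 704 nm (n = 1.330): cos²i = 0.09611 → i = 71.940°, r = 45.630°, D_min = 230.101°, rainbow angle = 50.101°.
Angular width = |53.478° − 50.101°| = 3.377°.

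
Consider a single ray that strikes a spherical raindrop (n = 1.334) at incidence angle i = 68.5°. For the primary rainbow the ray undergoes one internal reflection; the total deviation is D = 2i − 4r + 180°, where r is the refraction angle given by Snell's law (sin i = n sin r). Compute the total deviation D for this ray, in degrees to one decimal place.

sin r = sin 68.5° / 1.334 = 0.9304/1.334 = 0.6975; r = 44.22°.
D = 2·68.5° − 4·44.22° + 180° = 137.00° − 176.90° + 180° = 140.10°.

140.1°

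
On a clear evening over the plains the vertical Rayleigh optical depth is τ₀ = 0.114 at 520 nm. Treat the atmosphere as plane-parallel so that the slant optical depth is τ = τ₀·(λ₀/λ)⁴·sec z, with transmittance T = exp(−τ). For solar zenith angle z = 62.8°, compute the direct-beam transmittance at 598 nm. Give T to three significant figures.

sec 62.8° = 2.1877.
τ = 0.114 × (520/598)⁴ × 2.1877 = 0.114 × 0.5718 × 2.1877 = 0.1426.
T = exp(−0.1426) = 0.8671.

0.867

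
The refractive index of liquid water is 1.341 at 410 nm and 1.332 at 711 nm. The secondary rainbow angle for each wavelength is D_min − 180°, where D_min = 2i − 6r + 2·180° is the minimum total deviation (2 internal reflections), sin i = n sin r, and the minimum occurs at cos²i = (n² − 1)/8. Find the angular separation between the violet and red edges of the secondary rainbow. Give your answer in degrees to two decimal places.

2.34°

At 410 nm (n = 1.341): cos²i = 0.09979 → i = 71.586°, r = 45.034°, D_min = 232.966°, rainbow angle = 52.966°.
At 711 nm (n = 1.332): cos²i = 0.09678 → i = 71.875°, r = 45.520°, D_min = 230.628°, rainbow angle = 50.628°.
Angular width = |52.966° − 50.628°| = 2.337°.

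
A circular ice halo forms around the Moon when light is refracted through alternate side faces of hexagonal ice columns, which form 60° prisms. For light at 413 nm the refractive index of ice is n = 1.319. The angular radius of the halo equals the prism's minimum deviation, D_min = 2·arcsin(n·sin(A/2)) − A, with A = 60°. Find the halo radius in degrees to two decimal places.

22.52°

n·sin(A/2) = 1.319 × sin 30° = 1.319 × 0.5000 = 0.6595.
D_min = 2·arcsin(0.6595) − 60° = 2 × 41.262° − 60° = 22.524°.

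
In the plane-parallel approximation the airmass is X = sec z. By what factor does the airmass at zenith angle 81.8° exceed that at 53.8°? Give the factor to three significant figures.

4.14

X(81.8°)/X(53.8°) = sec 81.8° / sec 53.8° = cos 53.8° / cos 81.8° = 0.5906/0.1426 = 4.1409.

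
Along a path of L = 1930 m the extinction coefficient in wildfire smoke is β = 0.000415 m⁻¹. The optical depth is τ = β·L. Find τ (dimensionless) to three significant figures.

0.801

τ = β·L = 0.000415 × 1930 = 0.8010.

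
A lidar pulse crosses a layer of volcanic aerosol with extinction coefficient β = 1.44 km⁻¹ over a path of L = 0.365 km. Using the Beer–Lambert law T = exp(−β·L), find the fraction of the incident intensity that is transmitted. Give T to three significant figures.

0.591

τ = β·L = 1.44 × 0.365 = 0.5256.
T = exp(−0.5256) = 0.5912.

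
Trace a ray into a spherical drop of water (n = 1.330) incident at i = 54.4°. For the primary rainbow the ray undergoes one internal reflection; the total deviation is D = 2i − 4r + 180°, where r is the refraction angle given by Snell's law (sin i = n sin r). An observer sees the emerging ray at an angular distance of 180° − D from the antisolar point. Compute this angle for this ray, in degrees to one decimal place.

41.9°

sin r = sin 54.4° / 1.330 = 0.8131/1.330 = 0.6114; r = 37.69°.
D = 2·54.4° − 4·37.69° + 180° = 108.80° − 150.75° + 180° = 138.05°.
Angle from antisolar point = 180° − D = 41.95°.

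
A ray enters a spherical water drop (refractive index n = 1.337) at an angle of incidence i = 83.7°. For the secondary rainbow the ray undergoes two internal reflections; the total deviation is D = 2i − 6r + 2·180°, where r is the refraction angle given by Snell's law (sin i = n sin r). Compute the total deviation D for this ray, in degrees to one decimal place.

sin r = sin 83.7° / 1.337 = 0.9940/1.337 = 0.7434; r = 48.02°.
D = 2·83.7° − 6·48.02° + 2·180° = 167.40° − 288.14° + 360° = 239.26°.

239.3°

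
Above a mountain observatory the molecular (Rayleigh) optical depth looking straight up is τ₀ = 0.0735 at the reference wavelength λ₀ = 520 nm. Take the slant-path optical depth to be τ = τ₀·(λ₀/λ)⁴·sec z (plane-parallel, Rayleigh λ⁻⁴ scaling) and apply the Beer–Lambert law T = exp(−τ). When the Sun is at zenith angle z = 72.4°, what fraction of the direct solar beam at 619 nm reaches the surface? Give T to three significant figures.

sec 72.4° = 3.3072.
τ = 0.0735 × (520/619)⁴ × 3.3072 = 0.0735 × 0.4980 × 3.3072 = 0.1211.
T = exp(−0.1211) = 0.8860.

0.886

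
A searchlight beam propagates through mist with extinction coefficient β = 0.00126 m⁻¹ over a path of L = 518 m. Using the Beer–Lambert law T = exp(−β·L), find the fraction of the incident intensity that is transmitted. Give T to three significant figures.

0.521

τ = β·L = 0.00126 × 518 = 0.6527.
T = exp(−0.6527) = 0.5206.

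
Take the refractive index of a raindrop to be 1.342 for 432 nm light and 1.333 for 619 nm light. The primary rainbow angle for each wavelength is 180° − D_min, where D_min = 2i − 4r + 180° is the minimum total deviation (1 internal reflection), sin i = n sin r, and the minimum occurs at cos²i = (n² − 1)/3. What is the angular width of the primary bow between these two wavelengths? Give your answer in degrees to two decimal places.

At 432 nm (n = 1.342): cos²i = 0.26699 → i = 58.888°, r = 39.641°, D_min = 139.213°, rainbow angle = 40.787°.
At 619 nm (n = 1.333): cos²i = 0.25896 → i = 59.410°, r = 40.225°, D_min = 137.922°, rainbow angle = 42.078°.
Angular width = |40.787° − 42.078°| = 1.291°.

1.29°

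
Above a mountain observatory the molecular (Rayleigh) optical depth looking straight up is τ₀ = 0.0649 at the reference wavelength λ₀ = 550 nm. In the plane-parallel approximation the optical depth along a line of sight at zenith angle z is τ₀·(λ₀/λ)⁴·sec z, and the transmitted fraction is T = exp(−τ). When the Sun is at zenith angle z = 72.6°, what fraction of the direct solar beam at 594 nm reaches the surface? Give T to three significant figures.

0.853

sec 72.6° = 3.3440.
τ = 0.0649 × (550/594)⁴ × 3.3440 = 0.0649 × 0.7350 × 3.3440 = 0.1595.
T = exp(−0.1595) = 0.8526.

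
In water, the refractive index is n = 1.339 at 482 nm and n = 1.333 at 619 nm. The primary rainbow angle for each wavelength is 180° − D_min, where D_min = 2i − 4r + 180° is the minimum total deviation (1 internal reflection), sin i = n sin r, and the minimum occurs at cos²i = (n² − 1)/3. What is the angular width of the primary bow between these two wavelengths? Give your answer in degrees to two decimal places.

0.86°

At 482 nm (n = 1.339): cos²i = 0.26431 → i = 59.062°, r = 39.834°, D_min = 138.786°, rainbow angle = 41.214°.
At 619 nm (n = 1.333): cos²i = 0.25896 → i = 59.410°, r = 40.225°, D_min = 137.922°, rainbow angle = 42.078°.
Angular width = |41.214° − 42.078°| = 0.865°.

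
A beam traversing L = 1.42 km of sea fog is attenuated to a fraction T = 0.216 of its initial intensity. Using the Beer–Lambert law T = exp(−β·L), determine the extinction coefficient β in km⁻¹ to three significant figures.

1.08 km⁻¹

Beer–Lambert: T = exp(−βL) ⇒ β = −ln(T)/L = −ln(0.216)/1.42 = 1.5325/1.42 = 1.079 km⁻¹.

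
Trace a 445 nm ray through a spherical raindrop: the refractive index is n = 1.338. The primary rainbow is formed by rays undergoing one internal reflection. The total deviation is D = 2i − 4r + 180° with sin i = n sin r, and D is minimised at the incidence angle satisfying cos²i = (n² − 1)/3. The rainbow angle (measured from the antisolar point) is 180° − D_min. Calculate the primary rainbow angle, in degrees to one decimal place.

41.4°

cos²i = (1.79024 − 1)/3 = 0.26341; i = arccos(0.51324) = 59.120°.
sin r = sin 59.120°/1.338 = 0.64144; r = 39.899°.
D_min = 2·59.120° − 4·39.899° + 180° = 138.643°.
Rainbow angle = 180° − D_min = 41.357°.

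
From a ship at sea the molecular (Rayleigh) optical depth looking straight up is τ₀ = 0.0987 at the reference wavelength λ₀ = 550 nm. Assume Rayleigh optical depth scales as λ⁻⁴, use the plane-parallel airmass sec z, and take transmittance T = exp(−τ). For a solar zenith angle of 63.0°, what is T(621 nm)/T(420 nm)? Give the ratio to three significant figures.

Airmass: sec 63.0° = 2.2027.
τ(621 nm) = 0.0987 × (550/621)⁴ × 2.2027 = 0.0987 × 0.6153 × 2.2027 = 0.1338.
τ(420 nm) = 0.0987 × (550/420)⁴ × 2.2027 = 0.0987 × 2.9407 × 2.2027 = 0.6393.
T(621)/T(420) = exp(τ_B − τ_A) = exp(0.5056) = 1.6579.

1.66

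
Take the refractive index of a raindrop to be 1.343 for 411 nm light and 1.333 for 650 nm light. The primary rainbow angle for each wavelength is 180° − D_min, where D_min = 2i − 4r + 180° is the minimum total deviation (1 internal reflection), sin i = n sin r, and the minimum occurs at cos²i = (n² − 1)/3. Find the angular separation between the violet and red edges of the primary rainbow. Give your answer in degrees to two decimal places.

At 411 nm (n = 1.343): cos²i = 0.26788 → i = 58.830°, r = 39.577°, D_min = 139.354°, rainbow angle = 40.646°.
At 650 nm (n = 1.333): cos²i = 0.25896 → i = 59.410°, r = 40.225°, D_min = 137.922°, rainbow angle = 42.078°.
Angular width = |40.646° − 42.078°| = 1.432°.

1.43°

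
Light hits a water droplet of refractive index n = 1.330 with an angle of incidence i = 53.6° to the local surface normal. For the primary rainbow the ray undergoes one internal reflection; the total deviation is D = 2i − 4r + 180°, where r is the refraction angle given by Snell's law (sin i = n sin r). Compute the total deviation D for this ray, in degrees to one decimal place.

sin r = sin 53.6° / 1.330 = 0.8049/1.330 = 0.6052; r = 37.24°.
D = 2·53.6° − 4·37.24° + 180° = 107.20° − 148.97° + 180° = 138.23°.

138.2°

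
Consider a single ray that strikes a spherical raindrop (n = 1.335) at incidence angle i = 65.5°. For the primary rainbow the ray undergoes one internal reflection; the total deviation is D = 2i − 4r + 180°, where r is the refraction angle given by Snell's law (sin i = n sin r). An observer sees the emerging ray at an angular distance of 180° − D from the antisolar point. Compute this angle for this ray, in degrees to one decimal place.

40.9°

sin r = sin 65.5° / 1.335 = 0.9100/1.335 = 0.6816; r = 42.97°.
D = 2·65.5° − 4·42.97° + 180° = 131.00° − 171.88° + 180° = 139.12°.
Angle from antisolar point = 180° − D = 40.88°.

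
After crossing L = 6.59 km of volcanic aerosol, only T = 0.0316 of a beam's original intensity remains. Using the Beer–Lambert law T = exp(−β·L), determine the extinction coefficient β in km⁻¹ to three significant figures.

0.524 km⁻¹

Beer–Lambert: T = exp(−βL) ⇒ β = −ln(T)/L = −ln(0.0316)/6.59 = 3.4546/6.59 = 0.5242 km⁻¹.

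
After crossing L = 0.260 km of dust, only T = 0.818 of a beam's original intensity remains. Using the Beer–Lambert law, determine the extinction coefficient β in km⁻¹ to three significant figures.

Beer–Lambert: T = exp(−βL) ⇒ β = −ln(T)/L = −ln(0.818)/0.260 = 0.2009/0.260 = 0.7727 km⁻¹.

0.773 km⁻¹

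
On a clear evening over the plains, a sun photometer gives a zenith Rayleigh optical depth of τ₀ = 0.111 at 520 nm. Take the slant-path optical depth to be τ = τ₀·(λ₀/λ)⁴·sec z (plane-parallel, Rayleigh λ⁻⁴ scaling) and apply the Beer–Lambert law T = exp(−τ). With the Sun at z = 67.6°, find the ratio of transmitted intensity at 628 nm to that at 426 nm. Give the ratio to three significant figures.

Airmass: sec 67.6° = 2.6242.
τ(628 nm) = 0.111 × (520/628)⁴ × 2.6242 = 0.111 × 0.4701 × 2.6242 = 0.1369.
τ(426 nm) = 0.111 × (520/426)⁴ × 2.6242 = 0.111 × 2.2201 × 2.6242 = 0.6467.
T(628)/T(426) = exp(τ_B − τ_A) = exp(0.5098) = 1.6649.

1.66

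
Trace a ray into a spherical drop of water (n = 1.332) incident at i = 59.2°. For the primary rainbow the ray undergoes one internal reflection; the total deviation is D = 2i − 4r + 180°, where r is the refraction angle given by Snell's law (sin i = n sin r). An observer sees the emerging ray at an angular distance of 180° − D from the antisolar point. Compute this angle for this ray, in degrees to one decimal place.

42.2°

sin r = sin 59.2° / 1.332 = 0.8590/1.332 = 0.6449; r = 40.16°.
D = 2·59.2° − 4·40.16° + 180° = 118.40° − 160.62° + 180° = 137.78°.
Angle from antisolar point = 180° − D = 42.22°.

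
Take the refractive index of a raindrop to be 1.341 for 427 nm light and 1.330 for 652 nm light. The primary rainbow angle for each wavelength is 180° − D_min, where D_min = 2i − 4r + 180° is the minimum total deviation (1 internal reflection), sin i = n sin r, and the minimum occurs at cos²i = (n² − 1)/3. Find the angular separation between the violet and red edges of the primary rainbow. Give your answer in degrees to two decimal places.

At 427 nm (n = 1.341): cos²i = 0.26609 → i = 58.946°, r = 39.705°, D_min = 139.071°, rainbow angle = 40.929°.
At 652 nm (n = 1.330): cos²i = 0.25630 → i = 59.585°, r = 40.422°, D_min = 137.484°, rainbow angle = 42.516°.
Angular width = |40.929° − 42.516°| = 1.588°.

1.59°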